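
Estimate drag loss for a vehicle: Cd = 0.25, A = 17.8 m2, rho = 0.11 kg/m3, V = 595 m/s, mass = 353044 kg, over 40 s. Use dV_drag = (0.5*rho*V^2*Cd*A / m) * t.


D = 0.5 * 0.11 * 595^2 * 0.25 * 17.8 = 86647.62 N
a = 86647.62 / 353044 = 0.2454 m/s2
dV = 0.2454 * 40 = 9.8 m/s

9.8 m/s


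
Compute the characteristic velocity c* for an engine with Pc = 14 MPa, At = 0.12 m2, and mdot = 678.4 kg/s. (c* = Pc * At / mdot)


c* = 14e6 * 0.12 / 678.4 = 2476 m/s

2476 m/s


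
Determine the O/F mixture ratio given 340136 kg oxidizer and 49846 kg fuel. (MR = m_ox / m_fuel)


MR = 340136 / 49846 = 6.82

6.82


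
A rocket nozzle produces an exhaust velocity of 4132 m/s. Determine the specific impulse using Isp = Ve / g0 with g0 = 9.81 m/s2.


Isp = Ve / g0 = 4132 / 9.81 = 421.2 s

421.2 s


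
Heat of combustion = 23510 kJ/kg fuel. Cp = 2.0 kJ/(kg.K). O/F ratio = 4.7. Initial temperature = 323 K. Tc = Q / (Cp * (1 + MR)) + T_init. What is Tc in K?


Tc = 23510 / (2.0 * (1 + 4.7)) + 323 = 2385 K

2385 K


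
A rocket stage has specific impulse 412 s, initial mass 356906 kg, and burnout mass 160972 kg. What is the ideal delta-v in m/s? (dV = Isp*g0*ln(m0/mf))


Ve = 412 * 9.81 = 4041.72 m/s
dV = 4041.72 * ln(356906/160972) = 3218 m/s

3218 m/s


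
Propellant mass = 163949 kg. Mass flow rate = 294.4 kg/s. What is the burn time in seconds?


tb = 163949 / 294.4 = 556.9 s

556.9 s


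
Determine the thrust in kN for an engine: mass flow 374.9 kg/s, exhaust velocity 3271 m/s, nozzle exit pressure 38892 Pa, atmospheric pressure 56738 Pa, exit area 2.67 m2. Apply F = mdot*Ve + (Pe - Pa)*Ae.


F = 374.9 * 3271 + (38892 - 56738) * 2.67 = 1.1786e+06 N = 1178.6 kN

1178.6 kN


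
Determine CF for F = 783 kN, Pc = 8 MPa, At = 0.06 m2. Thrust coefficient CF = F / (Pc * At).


CF = 783000 / (8e6 * 0.06) = 1.63

1.63


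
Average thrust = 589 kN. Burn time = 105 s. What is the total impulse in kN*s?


It = 589 * 105 = 61845 kN*s

61845 kN*s


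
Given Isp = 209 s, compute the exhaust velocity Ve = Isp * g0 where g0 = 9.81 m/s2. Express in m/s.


Ve = Isp * g0 = 209 * 9.81 = 2050.3 m/s

2050.3 m/s


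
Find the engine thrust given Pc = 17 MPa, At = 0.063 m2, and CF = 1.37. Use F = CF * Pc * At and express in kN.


F = 1.37 * 17e6 * 0.063 = 1.4673e+06 N = 1467.3 kN

1467.3 kN


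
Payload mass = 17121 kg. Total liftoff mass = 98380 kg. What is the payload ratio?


PR = 17121 / 98380 = 0.174

0.174


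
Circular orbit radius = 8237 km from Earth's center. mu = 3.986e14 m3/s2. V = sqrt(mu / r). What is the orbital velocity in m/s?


V = sqrt(3.986e14 / 8237000) = 6956 m/s

6956 m/s


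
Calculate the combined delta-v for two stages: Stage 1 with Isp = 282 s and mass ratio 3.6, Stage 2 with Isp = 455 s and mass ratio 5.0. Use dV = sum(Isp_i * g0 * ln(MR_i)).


dV1 = 282 * 9.81 * ln(3.6) = 3543.6 m/s
dV2 = 455 * 9.81 * ln(5.0) = 7183.8 m/s
Total dV = 3543.6 + 7183.8 = 10727.4 m/s ~ 10727 m/s

10727 m/s


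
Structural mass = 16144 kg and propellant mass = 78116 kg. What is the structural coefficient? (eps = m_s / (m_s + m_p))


eps = 16144 / (16144 + 78116) = 0.1713

0.1713


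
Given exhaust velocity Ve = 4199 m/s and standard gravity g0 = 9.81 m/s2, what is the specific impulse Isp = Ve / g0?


Isp = Ve / g0 = 4199 / 9.81 = 428.0 s

428.0 s


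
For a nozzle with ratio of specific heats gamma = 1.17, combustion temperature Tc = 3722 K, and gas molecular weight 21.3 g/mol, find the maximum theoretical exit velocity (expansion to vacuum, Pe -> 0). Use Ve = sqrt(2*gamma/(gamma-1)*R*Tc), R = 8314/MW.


R = 8314 / 21.3 = 390.33 J/(kg.K)
Ve = sqrt(2 * 1.17 / (1.17 - 1) * 390.33 * 3722) = 4472 m/s

4472 m/s


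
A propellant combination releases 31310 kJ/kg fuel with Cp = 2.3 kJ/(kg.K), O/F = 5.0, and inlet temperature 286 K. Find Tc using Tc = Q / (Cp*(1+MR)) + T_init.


Tc = 31310 / (2.3 * (1 + 5.0)) + 286 = 2555 K

2555 K


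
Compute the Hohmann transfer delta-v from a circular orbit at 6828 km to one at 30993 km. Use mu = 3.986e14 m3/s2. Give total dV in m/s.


V1 = sqrt(mu/r1) = 7640.5 m/s
dV1 = V1*(sqrt(2*r2/(r1+r2)) - 1) = 2140.92 m/s
V2 = sqrt(mu/r2) = 3586.22 m/s
dV2 = V2*(1 - sqrt(2*r1/(r1+r2))) = 1431.29 m/s
Total dV = 3572 m/s

3572 m/s


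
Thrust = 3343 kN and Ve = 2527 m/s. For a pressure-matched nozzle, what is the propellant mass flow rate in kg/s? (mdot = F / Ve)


mdot = F / Ve = 3343000 / 2527 = 1322.9 kg/s

1322.9 kg/s


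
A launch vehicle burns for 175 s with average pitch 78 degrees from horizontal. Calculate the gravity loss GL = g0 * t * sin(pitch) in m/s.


GL = 9.81 * 175 * sin(78 deg) = 1679 m/s

1679 m/s


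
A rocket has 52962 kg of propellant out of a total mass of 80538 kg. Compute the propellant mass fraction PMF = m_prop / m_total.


PMF = 52962 / 80538 = 0.658

0.658


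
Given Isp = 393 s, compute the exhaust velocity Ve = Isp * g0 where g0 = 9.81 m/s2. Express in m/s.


Ve = Isp * g0 = 393 * 9.81 = 3855.3 m/s

3855.3 m/s


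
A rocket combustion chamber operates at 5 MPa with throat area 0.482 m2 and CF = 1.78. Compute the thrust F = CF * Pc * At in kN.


F = 1.78 * 5e6 * 0.482 = 4.2898e+06 N = 4289.8 kN

4289.8 kN


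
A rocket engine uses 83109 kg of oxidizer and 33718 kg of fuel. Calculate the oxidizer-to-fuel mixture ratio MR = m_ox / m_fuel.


MR = 83109 / 33718 = 2.46

2.46


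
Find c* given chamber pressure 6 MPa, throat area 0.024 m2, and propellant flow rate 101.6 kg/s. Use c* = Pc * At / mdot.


c* = 6e6 * 0.024 / 101.6 = 1417 m/s

1417 m/s


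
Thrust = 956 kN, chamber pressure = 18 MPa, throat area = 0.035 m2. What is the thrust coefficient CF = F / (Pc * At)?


CF = 956000 / (18e6 * 0.035) = 1.52

1.52


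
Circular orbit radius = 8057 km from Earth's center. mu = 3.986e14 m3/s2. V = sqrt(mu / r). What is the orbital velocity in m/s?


V = sqrt(3.986e14 / 8057000) = 7034 m/s

7034 m/s


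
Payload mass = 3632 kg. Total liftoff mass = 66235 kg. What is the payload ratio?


PR = 3632 / 66235 = 0.0548

0.0548


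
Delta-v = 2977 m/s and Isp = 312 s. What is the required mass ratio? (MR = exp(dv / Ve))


Ve = 312 * 9.81 = 3060.72 m/s
MR = exp(2977 / 3060.72) = 2.645

2.645


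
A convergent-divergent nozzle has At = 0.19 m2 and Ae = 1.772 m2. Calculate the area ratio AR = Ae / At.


AR = 1.772 / 0.19 = 9.3

9.3


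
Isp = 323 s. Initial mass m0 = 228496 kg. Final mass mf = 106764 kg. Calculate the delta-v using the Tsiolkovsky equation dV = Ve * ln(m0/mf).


Ve = 323 * 9.81 = 3168.63 m/s
dV = 3168.63 * ln(228496/106764) = 2411 m/s

2411 m/s


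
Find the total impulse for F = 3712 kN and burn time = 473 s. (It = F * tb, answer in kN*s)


It = 3712 * 473 = 1755776 kN*s

1755776 kN*s


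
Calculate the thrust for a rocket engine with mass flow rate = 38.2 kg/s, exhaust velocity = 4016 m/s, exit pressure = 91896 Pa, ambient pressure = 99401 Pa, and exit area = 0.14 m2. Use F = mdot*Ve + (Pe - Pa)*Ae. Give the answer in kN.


F = 38.2 * 4016 + (91896 - 99401) * 0.14 = 152360.0 N = 152.4 kN

152.4 kN


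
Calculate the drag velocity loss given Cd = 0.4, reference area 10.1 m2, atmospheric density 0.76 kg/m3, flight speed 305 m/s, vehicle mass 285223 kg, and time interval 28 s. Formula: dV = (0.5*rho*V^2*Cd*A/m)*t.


D = 0.5 * 0.76 * 305^2 * 0.4 * 10.1 = 142811.98 N
a = 142811.98 / 285223 = 0.5007 m/s2
dV = 0.5007 * 28 = 14.0 m/s

14.0 m/s


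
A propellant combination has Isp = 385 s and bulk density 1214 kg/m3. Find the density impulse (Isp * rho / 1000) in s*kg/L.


rho*Isp = 385 * 1214 / 1000 = 467 s*kg/L

467 s*kg/L


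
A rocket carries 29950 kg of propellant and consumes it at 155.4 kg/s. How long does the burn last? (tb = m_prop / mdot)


tb = 29950 / 155.4 = 192.7 s

192.7 s


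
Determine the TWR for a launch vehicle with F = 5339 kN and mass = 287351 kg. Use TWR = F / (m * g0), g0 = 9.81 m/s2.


TWR = 5339000 / (287351 * 9.81) = 1.89

1.89


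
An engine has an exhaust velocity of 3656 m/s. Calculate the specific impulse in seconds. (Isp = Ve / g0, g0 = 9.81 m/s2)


Isp = Ve / g0 = 3656 / 9.81 = 372.7 s

372.7 s


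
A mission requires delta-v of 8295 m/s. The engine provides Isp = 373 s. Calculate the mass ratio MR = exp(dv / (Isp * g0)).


Ve = 373 * 9.81 = 3659.13 m/s
MR = exp(8295 / 3659.13) = 9.65

9.65


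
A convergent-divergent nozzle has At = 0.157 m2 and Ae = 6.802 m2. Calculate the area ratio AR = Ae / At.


AR = 6.802 / 0.157 = 43.3

43.3


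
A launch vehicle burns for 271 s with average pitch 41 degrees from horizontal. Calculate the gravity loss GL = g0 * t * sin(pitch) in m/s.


GL = 9.81 * 271 * sin(41 deg) = 1744 m/s

1744 m/s


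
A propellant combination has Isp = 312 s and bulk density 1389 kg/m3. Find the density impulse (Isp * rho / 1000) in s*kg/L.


rho*Isp = 312 * 1389 / 1000 = 433 s*kg/L

433 s*kg/L


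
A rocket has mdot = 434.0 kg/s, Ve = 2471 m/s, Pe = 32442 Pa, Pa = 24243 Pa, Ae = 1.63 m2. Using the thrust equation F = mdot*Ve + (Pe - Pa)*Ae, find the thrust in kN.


F = 434.0 * 2471 + (32442 - 24243) * 1.63 = 1.0858e+06 N = 1085.8 kN

1085.8 kN


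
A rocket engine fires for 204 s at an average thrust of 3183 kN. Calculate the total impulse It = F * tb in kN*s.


It = 3183 * 204 = 649332 kN*s

649332 kN*s


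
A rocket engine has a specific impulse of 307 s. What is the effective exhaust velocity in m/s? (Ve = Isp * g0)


Ve = Isp * g0 = 307 * 9.81 = 3011.7 m/s

3011.7 m/s


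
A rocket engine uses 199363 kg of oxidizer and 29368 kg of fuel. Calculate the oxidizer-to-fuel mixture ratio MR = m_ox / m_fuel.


MR = 199363 / 29368 = 6.79

6.79


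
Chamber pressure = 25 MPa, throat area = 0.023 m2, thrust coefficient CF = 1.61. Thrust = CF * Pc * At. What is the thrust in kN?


F = 1.61 * 25e6 * 0.023 = 925750.0 N = 925.8 kN

925.8 kN


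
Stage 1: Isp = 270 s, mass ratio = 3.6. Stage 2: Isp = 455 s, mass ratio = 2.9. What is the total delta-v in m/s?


dV1 = 270 * 9.81 * ln(3.6) = 3392.8 m/s
dV2 = 455 * 9.81 * ln(2.9) = 4752.4 m/s
Total dV = 3392.8 + 4752.4 = 8145.2 m/s ~ 8145 m/s

8145 m/s


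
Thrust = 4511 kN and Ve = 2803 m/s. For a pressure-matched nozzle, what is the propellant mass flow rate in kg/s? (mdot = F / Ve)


mdot = F / Ve = 4511000 / 2803 = 1609.3 kg/s

1609.3 kg/s


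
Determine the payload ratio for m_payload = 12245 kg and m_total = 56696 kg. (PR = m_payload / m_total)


PR = 12245 / 56696 = 0.216

0.216


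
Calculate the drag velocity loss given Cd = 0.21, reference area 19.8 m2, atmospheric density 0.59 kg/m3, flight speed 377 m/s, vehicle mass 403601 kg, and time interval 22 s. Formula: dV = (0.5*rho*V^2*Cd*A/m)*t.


D = 0.5 * 0.59 * 377^2 * 0.21 * 19.8 = 174336.85 N
a = 174336.85 / 403601 = 0.432 m/s2
dV = 0.432 * 22 = 9.5 m/s

9.5 m/s


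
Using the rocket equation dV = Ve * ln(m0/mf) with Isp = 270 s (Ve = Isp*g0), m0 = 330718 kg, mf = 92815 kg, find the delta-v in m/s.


Ve = 270 * 9.81 = 2648.7 m/s
dV = 2648.7 * ln(330718/92815) = 3366 m/s

3366 m/s


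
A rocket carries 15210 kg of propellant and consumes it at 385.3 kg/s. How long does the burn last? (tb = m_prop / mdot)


tb = 15210 / 385.3 = 39.5 s

39.5 s


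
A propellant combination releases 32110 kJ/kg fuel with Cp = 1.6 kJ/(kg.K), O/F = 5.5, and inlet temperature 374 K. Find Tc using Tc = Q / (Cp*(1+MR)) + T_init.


Tc = 32110 / (1.6 * (1 + 5.5)) + 374 = 3462 K

3462 K


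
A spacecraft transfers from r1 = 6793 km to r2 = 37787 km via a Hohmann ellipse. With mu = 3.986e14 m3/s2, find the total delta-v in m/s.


V1 = sqrt(mu/r1) = 7660.16 m/s
dV1 = V1*(sqrt(2*r2/(r1+r2)) - 1) = 2313.49 m/s
V2 = sqrt(mu/r2) = 3247.86 m/s
dV2 = V2*(1 - sqrt(2*r1/(r1+r2))) = 1454.89 m/s
Total dV = 3768 m/s

3768 m/s


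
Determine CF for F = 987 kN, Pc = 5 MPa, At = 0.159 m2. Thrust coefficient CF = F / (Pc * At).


CF = 987000 / (5e6 * 0.159) = 1.24

1.24


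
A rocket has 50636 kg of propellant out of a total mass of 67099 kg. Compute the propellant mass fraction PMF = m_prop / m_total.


PMF = 50636 / 67099 = 0.755

0.755


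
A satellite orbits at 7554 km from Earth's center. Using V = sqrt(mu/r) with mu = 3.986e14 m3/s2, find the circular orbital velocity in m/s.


V = sqrt(3.986e14 / 7554000) = 7264 m/s

7264 m/s


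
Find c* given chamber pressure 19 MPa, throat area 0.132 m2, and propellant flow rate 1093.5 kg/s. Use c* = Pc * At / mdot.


c* = 19e6 * 0.132 / 1093.5 = 2294 m/s

2294 m/s


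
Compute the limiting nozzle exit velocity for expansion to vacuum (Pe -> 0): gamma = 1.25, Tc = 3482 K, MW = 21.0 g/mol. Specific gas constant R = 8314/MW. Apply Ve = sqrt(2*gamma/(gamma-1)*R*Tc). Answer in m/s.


R = 8314 / 21.0 = 395.9 J/(kg.K)
Ve = sqrt(2 * 1.25 / (1.25 - 1) * 395.9 * 3482) = 3713 m/s

3713 m/s


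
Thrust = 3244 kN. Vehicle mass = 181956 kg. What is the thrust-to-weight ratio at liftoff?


TWR = 3244000 / (181956 * 9.81) = 1.82

1.82


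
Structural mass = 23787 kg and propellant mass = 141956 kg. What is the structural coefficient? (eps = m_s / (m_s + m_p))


eps = 23787 / (23787 + 141956) = 0.1435

0.1435


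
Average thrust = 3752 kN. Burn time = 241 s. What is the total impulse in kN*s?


It = 3752 * 241 = 904232 kN*s

904232 kN*s


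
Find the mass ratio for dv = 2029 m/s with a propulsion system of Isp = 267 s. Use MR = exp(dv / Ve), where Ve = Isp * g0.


Ve = 267 * 9.81 = 2619.27 m/s
MR = exp(2029 / 2619.27) = 2.17

2.17


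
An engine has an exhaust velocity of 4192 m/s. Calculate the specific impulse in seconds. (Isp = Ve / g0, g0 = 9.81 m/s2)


Isp = Ve / g0 = 4192 / 9.81 = 427.3 s

427.3 s


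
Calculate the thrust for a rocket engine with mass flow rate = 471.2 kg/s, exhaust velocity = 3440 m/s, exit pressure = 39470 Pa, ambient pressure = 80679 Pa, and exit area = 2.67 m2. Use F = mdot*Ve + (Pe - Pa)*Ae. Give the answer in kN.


F = 471.2 * 3440 + (39470 - 80679) * 2.67 = 1.5109e+06 N = 1510.9 kN

1510.9 kN


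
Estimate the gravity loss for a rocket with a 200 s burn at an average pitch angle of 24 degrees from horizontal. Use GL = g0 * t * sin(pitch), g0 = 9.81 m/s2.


GL = 9.81 * 200 * sin(24 deg) = 798 m/s

798 m/s


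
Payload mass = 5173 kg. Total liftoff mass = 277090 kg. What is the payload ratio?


PR = 5173 / 277090 = 0.0187

0.0187


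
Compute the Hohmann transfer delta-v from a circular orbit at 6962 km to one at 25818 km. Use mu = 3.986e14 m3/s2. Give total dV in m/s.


V1 = sqrt(mu/r1) = 7566.62 m/s
dV1 = V1*(sqrt(2*r2/(r1+r2)) - 1) = 1930.1 m/s
V2 = sqrt(mu/r2) = 3929.23 m/s
dV2 = V2*(1 - sqrt(2*r1/(r1+r2))) = 1368.37 m/s
Total dV = 3298 m/s

3298 m/s


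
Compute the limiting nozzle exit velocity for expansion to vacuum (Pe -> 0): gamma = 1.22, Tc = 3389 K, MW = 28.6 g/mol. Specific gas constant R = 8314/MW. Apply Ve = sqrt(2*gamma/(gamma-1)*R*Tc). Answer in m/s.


R = 8314 / 28.6 = 290.7 J/(kg.K)
Ve = sqrt(2 * 1.22 / (1.22 - 1) * 290.7 * 3389) = 3306 m/s

3306 m/s


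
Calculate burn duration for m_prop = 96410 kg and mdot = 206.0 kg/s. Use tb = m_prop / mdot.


tb = 96410 / 206.0 = 468.0 s

468.0 s


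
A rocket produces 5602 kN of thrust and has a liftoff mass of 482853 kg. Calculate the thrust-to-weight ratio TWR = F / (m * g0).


TWR = 5602000 / (482853 * 9.81) = 1.18

1.18


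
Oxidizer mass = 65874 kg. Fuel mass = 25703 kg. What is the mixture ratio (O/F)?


MR = 65874 / 25703 = 2.56

2.56


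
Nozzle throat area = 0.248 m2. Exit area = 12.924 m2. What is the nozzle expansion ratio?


AR = 12.924 / 0.248 = 52.1

52.1


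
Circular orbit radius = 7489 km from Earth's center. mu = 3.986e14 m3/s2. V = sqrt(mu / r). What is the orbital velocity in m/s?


V = sqrt(3.986e14 / 7489000) = 7296 m/s

7296 m/s


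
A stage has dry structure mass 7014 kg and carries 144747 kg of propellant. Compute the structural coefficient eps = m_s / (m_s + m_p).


eps = 7014 / (7014 + 144747) = 0.0462

0.0462


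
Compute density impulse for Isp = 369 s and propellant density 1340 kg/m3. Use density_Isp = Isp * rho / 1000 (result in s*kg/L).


rho*Isp = 369 * 1340 / 1000 = 494 s*kg/L

494 s*kg/L


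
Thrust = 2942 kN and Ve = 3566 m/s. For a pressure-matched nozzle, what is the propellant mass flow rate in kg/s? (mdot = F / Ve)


mdot = F / Ve = 2942000 / 3566 = 825.0 kg/s

825.0 kg/s


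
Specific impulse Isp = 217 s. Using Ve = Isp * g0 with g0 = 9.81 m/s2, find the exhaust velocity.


Ve = Isp * g0 = 217 * 9.81 = 2128.8 m/s

2128.8 m/s


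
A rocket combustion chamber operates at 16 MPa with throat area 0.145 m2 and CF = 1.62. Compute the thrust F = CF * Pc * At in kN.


F = 1.62 * 16e6 * 0.145 = 3.7584e+06 N = 3758.4 kN

3758.4 kN


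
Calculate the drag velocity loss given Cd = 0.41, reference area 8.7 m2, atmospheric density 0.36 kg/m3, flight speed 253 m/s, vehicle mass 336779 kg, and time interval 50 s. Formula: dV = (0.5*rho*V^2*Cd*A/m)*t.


D = 0.5 * 0.36 * 253^2 * 0.41 * 8.7 = 41097.62 N
a = 41097.62 / 336779 = 0.122 m/s2
dV = 0.122 * 50 = 6.1 m/s

6.1 m/s


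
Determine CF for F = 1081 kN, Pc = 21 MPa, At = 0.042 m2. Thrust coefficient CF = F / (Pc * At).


CF = 1081000 / (21e6 * 0.042) = 1.23

1.23


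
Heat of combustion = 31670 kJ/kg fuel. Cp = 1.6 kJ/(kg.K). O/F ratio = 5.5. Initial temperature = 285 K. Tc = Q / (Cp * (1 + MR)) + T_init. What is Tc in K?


Tc = 31670 / (1.6 * (1 + 5.5)) + 285 = 3330 K

3330 K


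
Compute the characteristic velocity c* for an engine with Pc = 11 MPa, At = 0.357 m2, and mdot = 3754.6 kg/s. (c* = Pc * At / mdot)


c* = 11e6 * 0.357 / 3754.6 = 1046 m/s

1046 m/s


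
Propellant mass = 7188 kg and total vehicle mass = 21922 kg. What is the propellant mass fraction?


PMF = 7188 / 21922 = 0.328

0.328


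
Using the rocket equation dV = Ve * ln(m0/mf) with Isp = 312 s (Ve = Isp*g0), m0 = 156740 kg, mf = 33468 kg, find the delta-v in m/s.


Ve = 312 * 9.81 = 3060.72 m/s
dV = 3060.72 * ln(156740/33468) = 4726 m/s

4726 m/s


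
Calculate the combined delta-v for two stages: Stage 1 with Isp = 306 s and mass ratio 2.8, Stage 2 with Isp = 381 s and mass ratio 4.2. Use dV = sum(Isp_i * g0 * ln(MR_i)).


dV1 = 306 * 9.81 * ln(2.8) = 3090.8 m/s
dV2 = 381 * 9.81 * ln(4.2) = 5363.8 m/s
Total dV = 3090.8 + 5363.8 = 8454.6 m/s ~ 8455 m/s

8455 m/s


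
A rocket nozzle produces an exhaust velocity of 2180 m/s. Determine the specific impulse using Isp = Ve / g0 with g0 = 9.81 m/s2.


Isp = Ve / g0 = 2180 / 9.81 = 222.2 s

222.2 s


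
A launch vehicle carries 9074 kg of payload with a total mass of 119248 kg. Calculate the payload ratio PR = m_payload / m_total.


PR = 9074 / 119248 = 0.0761

0.0761


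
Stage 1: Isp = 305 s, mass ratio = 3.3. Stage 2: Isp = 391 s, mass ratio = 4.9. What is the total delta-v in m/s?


dV1 = 305 * 9.81 * ln(3.3) = 3572.3 m/s
dV2 = 391 * 9.81 * ln(4.9) = 6095.8 m/s
Total dV = 3572.3 + 6095.8 = 9668.1 m/s ~ 9668 m/s

9668 m/s


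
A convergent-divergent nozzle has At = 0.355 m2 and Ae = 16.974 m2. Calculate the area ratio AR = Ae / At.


AR = 16.974 / 0.355 = 47.8

47.8


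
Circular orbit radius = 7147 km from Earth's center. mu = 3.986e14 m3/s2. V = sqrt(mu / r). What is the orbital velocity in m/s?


V = sqrt(3.986e14 / 7147000) = 7468 m/s

7468 m/s


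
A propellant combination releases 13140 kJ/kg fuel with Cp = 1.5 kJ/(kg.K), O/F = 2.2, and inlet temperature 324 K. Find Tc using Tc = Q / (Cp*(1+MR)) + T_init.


Tc = 13140 / (1.5 * (1 + 2.2)) + 324 = 3061 K

3061 K


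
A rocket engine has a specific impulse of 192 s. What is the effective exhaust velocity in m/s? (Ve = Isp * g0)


Ve = Isp * g0 = 192 * 9.81 = 1883.5 m/s

1883.5 m/s


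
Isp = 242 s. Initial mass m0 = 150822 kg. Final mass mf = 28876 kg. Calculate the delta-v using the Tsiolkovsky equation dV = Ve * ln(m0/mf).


Ve = 242 * 9.81 = 2374.02 m/s
dV = 2374.02 * ln(150822/28876) = 3924 m/s

3924 m/s


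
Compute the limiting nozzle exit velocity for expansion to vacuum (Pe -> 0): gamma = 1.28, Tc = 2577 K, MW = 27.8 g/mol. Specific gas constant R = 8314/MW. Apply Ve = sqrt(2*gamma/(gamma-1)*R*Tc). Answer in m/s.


R = 8314 / 27.8 = 299.06 J/(kg.K)
Ve = sqrt(2 * 1.28 / (1.28 - 1) * 299.06 * 2577) = 2654 m/s

2654 m/s


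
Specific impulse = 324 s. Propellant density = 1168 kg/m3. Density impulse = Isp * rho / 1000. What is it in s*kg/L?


rho*Isp = 324 * 1168 / 1000 = 378 s*kg/L

378 s*kg/L


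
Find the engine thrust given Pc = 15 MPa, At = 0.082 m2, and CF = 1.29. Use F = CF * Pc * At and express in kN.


F = 1.29 * 15e6 * 0.082 = 1.5867e+06 N = 1586.7 kN

1586.7 kN


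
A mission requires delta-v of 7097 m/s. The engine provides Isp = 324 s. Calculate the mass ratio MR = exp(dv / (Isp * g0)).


Ve = 324 * 9.81 = 3178.44 m/s
MR = exp(7097 / 3178.44) = 9.326

9.326


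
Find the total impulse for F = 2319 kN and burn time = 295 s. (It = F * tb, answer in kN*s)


It = 2319 * 295 = 684105 kN*s

684105 kN*s


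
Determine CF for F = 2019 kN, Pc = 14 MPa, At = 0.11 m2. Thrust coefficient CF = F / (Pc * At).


CF = 2019000 / (14e6 * 0.11) = 1.31

1.31


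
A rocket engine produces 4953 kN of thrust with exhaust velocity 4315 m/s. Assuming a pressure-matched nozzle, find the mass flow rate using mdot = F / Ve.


mdot = F / Ve = 4953000 / 4315 = 1147.9 kg/s

1147.9 kg/s


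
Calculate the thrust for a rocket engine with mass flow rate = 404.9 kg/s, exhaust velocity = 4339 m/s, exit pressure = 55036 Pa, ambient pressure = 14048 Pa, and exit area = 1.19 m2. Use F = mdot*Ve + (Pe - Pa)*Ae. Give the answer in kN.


F = 404.9 * 4339 + (55036 - 14048) * 1.19 = 1.8056e+06 N = 1805.6 kN

1805.6 kN


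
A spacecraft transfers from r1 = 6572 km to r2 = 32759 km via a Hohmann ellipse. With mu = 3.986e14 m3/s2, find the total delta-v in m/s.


V1 = sqrt(mu/r1) = 7787.89 m/s
dV1 = V1*(sqrt(2*r2/(r1+r2)) - 1) = 2263.65 m/s
V2 = sqrt(mu/r2) = 3488.22 m/s
dV2 = V2*(1 - sqrt(2*r1/(r1+r2))) = 1471.71 m/s
Total dV = 3735 m/s

3735 m/s


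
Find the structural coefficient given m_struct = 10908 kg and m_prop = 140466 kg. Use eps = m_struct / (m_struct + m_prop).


eps = 10908 / (10908 + 140466) = 0.0721

0.0721


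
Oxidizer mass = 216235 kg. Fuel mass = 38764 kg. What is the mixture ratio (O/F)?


MR = 216235 / 38764 = 5.58

5.58


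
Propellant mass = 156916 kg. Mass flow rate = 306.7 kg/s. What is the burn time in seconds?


tb = 156916 / 306.7 = 511.6 s

511.6 s


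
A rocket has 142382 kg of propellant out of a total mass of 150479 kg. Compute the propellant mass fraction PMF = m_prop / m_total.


PMF = 142382 / 150479 = 0.946

0.946


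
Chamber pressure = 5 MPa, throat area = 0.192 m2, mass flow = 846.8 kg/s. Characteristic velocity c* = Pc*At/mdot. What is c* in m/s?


c* = 5e6 * 0.192 / 846.8 = 1134 m/s

1134 m/s


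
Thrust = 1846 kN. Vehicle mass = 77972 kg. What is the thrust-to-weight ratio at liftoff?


TWR = 1846000 / (77972 * 9.81) = 2.41

2.41


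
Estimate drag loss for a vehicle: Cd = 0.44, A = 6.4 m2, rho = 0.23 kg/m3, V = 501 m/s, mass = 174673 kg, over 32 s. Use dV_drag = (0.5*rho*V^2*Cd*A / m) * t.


D = 0.5 * 0.23 * 501^2 * 0.44 * 6.4 = 81284.16 N
a = 81284.16 / 174673 = 0.4654 m/s2
dV = 0.4654 * 32 = 14.9 m/s

14.9 m/s


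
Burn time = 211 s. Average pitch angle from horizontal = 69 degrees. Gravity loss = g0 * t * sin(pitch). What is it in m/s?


GL = 9.81 * 211 * sin(69 deg) = 1932 m/s

1932 m/s


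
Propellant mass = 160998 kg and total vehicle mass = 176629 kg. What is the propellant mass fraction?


PMF = 160998 / 176629 = 0.912

0.912


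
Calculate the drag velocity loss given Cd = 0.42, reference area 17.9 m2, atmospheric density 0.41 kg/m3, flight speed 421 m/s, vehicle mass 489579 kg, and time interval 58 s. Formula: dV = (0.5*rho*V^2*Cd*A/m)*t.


D = 0.5 * 0.41 * 421^2 * 0.42 * 17.9 = 273162.06 N
a = 273162.06 / 489579 = 0.558 m/s2
dV = 0.558 * 58 = 32.4 m/s

32.4 m/s


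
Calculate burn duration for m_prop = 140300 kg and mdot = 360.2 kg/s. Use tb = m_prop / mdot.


tb = 140300 / 360.2 = 389.5 s

389.5 s


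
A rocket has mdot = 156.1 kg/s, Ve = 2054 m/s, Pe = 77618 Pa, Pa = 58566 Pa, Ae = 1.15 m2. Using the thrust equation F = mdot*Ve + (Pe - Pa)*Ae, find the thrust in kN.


F = 156.1 * 2054 + (77618 - 58566) * 1.15 = 342539.0 N = 342.5 kN

342.5 kN


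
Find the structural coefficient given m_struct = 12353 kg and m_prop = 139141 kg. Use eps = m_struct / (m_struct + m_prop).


eps = 12353 / (12353 + 139141) = 0.0815

0.0815


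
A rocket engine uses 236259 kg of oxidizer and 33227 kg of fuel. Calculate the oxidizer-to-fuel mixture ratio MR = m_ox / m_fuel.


MR = 236259 / 33227 = 7.11

7.11


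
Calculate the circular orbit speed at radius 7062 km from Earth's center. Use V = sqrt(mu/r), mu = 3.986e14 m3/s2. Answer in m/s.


V = sqrt(3.986e14 / 7062000) = 7513 m/s

7513 m/s


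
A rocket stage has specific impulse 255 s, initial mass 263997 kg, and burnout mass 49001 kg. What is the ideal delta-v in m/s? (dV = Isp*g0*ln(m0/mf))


Ve = 255 * 9.81 = 2501.55 m/s
dV = 2501.55 * ln(263997/49001) = 4213 m/s

4213 m/s


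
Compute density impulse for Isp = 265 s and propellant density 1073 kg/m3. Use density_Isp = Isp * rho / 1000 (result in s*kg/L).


rho*Isp = 265 * 1073 / 1000 = 284 s*kg/L

284 s*kg/L


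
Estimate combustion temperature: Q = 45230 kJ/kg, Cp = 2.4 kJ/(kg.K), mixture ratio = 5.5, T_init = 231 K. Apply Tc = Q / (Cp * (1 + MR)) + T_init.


Tc = 45230 / (2.4 * (1 + 5.5)) + 231 = 3130 K

3130 K


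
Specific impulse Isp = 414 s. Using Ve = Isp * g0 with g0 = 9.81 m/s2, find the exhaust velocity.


Ve = Isp * g0 = 414 * 9.81 = 4061.3 m/s

4061.3 m/s


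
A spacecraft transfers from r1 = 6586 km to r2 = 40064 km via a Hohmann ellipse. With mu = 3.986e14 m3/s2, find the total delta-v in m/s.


V1 = sqrt(mu/r1) = 7779.61 m/s
dV1 = V1*(sqrt(2*r2/(r1+r2)) - 1) = 2416.26 m/s
V2 = sqrt(mu/r2) = 3154.22 m/s
dV2 = V2*(1 - sqrt(2*r1/(r1+r2))) = 1478.15 m/s
Total dV = 3894 m/s

3894 m/s


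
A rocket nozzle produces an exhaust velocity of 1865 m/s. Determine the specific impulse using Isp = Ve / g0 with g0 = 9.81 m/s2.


Isp = Ve / g0 = 1865 / 9.81 = 190.1 s

190.1 s


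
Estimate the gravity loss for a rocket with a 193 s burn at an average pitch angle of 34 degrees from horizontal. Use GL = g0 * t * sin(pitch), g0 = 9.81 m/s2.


GL = 9.81 * 193 * sin(34 deg) = 1059 m/s

1059 m/s


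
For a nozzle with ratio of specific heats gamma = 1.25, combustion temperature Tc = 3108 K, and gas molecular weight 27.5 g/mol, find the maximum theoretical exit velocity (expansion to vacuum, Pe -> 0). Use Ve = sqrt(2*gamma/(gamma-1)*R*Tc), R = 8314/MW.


R = 8314 / 27.5 = 302.33 J/(kg.K)
Ve = sqrt(2 * 1.25 / (1.25 - 1) * 302.33 * 3108) = 3065 m/s

3065 m/s


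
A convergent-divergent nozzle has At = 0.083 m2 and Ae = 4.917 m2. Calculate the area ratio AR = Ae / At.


AR = 4.917 / 0.083 = 59.2

59.2


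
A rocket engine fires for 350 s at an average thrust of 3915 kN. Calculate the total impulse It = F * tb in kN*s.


It = 3915 * 350 = 1370250 kN*s

1370250 kN*s


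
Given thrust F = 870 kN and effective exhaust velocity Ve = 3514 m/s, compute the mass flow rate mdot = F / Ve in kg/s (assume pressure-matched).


mdot = F / Ve = 870000 / 3514 = 247.6 kg/s

247.6 kg/s


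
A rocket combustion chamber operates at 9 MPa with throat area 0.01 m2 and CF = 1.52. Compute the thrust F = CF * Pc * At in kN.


F = 1.52 * 9e6 * 0.01 = 136800.0 N = 136.8 kN

136.8 kN


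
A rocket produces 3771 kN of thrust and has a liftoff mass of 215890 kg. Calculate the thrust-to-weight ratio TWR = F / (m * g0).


TWR = 3771000 / (215890 * 9.81) = 1.78

1.78


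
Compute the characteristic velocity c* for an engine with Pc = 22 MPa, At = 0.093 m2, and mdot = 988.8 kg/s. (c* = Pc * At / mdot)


c* = 22e6 * 0.093 / 988.8 = 2069 m/s

2069 m/s


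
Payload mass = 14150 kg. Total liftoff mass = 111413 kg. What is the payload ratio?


PR = 14150 / 111413 = 0.127

0.127


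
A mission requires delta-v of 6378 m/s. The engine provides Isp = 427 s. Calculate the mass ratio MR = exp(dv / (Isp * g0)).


Ve = 427 * 9.81 = 4188.87 m/s
MR = exp(6378 / 4188.87) = 4.584

4.584


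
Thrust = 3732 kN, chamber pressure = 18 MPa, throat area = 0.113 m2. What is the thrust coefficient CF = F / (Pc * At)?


CF = 3732000 / (18e6 * 0.113) = 1.83

1.83


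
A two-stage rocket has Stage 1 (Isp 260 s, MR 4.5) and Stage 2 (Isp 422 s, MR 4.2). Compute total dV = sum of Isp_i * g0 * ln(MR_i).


dV1 = 260 * 9.81 * ln(4.5) = 3836.3 m/s
dV2 = 422 * 9.81 * ln(4.2) = 5941.0 m/s
Total dV = 3836.3 + 5941.0 = 9777.3 m/s ~ 9777 m/s

9777 m/s


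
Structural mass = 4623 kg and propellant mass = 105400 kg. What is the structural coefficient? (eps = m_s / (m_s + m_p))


eps = 4623 / (4623 + 105400) = 0.042

0.042


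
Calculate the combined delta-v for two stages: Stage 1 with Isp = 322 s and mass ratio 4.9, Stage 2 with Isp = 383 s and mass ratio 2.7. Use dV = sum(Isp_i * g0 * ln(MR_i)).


dV1 = 322 * 9.81 * ln(4.9) = 5020.1 m/s
dV2 = 383 * 9.81 * ln(2.7) = 3731.9 m/s
Total dV = 5020.1 + 3731.9 = 8752.0 m/s ~ 8752 m/s

8752 m/s


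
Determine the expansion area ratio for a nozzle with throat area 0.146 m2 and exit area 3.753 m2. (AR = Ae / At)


AR = 3.753 / 0.146 = 25.7

25.7


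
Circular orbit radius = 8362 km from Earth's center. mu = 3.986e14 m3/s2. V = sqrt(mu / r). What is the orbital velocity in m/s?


V = sqrt(3.986e14 / 8362000) = 6904 m/s

6904 m/s


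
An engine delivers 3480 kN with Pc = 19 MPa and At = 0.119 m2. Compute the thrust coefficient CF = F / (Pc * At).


CF = 3480000 / (19e6 * 0.119) = 1.54

1.54


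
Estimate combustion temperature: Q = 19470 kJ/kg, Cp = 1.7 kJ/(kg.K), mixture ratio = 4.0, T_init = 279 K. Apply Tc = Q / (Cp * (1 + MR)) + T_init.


Tc = 19470 / (1.7 * (1 + 4.0)) + 279 = 2570 K

2570 K


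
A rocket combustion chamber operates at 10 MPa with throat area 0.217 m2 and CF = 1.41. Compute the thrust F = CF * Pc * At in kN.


F = 1.41 * 10e6 * 0.217 = 3.0597e+06 N = 3059.7 kN

3059.7 kN


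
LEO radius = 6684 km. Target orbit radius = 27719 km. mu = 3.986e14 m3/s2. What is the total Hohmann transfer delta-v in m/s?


V1 = sqrt(mu/r1) = 7722.37 m/s
dV1 = V1*(sqrt(2*r2/(r1+r2)) - 1) = 2080.57 m/s
V2 = sqrt(mu/r2) = 3792.1 m/s
dV2 = V2*(1 - sqrt(2*r1/(r1+r2))) = 1428.28 m/s
Total dV = 3509 m/s

3509 m/s


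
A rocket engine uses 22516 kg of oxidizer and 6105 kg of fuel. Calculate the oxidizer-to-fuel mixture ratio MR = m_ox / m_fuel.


MR = 22516 / 6105 = 3.69

3.69


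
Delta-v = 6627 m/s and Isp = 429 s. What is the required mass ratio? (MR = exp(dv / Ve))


Ve = 429 * 9.81 = 4208.49 m/s
MR = exp(6627 / 4208.49) = 4.829

4.829


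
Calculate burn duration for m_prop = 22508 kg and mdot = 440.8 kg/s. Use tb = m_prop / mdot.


tb = 22508 / 440.8 = 51.1 s

51.1 s


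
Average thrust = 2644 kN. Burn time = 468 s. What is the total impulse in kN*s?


It = 2644 * 468 = 1237392 kN*s

1237392 kN*s


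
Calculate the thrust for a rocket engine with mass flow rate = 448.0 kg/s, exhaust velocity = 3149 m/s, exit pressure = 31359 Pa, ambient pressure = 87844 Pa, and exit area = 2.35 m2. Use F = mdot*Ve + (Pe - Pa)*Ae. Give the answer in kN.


F = 448.0 * 3149 + (31359 - 87844) * 2.35 = 1.2780e+06 N = 1278.0 kN

1278.0 kN


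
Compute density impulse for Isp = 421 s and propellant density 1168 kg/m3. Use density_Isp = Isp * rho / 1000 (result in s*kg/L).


rho*Isp = 421 * 1168 / 1000 = 492 s*kg/L

492 s*kg/L


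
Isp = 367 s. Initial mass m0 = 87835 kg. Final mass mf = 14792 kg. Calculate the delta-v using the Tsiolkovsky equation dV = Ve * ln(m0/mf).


Ve = 367 * 9.81 = 3600.27 m/s
dV = 3600.27 * ln(87835/14792) = 6413 m/s

6413 m/s


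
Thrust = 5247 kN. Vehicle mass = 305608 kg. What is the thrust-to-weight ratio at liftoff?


TWR = 5247000 / (305608 * 9.81) = 1.75

1.75


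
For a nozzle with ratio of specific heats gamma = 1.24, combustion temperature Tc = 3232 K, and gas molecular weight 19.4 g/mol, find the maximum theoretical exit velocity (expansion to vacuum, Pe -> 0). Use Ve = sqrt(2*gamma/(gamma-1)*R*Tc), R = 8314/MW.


R = 8314 / 19.4 = 428.56 J/(kg.K)
Ve = sqrt(2 * 1.24 / (1.24 - 1) * 428.56 * 3232) = 3783 m/s

3783 m/s


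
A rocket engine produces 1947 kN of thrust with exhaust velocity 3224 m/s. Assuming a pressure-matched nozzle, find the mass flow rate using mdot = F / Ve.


mdot = F / Ve = 1947000 / 3224 = 603.9 kg/s

603.9 kg/s


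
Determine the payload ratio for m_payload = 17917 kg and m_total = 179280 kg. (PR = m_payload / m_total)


PR = 17917 / 179280 = 0.0999

0.0999


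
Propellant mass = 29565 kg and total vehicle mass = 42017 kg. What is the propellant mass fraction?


PMF = 29565 / 42017 = 0.704

0.704


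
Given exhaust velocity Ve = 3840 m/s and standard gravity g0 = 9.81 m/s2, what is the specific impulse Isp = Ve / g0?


Isp = Ve / g0 = 3840 / 9.81 = 391.4 s

391.4 s


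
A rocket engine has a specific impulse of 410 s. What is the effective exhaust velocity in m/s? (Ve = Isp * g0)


Ve = Isp * g0 = 410 * 9.81 = 4022.1 m/s

4022.1 m/s


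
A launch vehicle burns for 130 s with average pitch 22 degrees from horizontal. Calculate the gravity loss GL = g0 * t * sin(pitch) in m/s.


GL = 9.81 * 130 * sin(22 deg) = 478 m/s

478 m/s


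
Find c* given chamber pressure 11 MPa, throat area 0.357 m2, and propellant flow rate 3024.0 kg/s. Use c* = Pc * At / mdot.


c* = 11e6 * 0.357 / 3024.0 = 1299 m/s

1299 m/s


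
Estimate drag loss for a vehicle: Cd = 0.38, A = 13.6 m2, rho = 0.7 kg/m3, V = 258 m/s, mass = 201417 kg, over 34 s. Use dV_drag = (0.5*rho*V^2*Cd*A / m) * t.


D = 0.5 * 0.7 * 258^2 * 0.38 * 13.6 = 120400.96 N
a = 120400.96 / 201417 = 0.5978 m/s2
dV = 0.5978 * 34 = 20.3 m/s

20.3 m/s


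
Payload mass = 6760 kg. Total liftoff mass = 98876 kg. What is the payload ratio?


PR = 6760 / 98876 = 0.0684

0.0684


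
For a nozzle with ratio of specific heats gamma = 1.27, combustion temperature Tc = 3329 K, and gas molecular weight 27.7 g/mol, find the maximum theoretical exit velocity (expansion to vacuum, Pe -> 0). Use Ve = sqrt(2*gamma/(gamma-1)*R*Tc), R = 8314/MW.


R = 8314 / 27.7 = 300.14 J/(kg.K)
Ve = sqrt(2 * 1.27 / (1.27 - 1) * 300.14 * 3329) = 3066 m/s

3066 m/s


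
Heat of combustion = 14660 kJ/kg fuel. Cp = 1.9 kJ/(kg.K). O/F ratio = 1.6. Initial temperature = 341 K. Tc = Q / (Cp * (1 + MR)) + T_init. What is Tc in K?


Tc = 14660 / (1.9 * (1 + 1.6)) + 341 = 3309 K

3309 K


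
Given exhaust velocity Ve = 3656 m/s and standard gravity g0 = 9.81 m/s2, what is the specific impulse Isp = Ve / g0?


Isp = Ve / g0 = 3656 / 9.81 = 372.7 s

372.7 s


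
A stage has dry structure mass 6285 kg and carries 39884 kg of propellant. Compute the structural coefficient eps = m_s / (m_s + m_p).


eps = 6285 / (6285 + 39884) = 0.1361

0.1361


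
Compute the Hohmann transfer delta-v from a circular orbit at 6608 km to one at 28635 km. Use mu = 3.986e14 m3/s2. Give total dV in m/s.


V1 = sqrt(mu/r1) = 7766.65 m/s
dV1 = V1*(sqrt(2*r2/(r1+r2)) - 1) = 2133.94 m/s
V2 = sqrt(mu/r2) = 3730.96 m/s
dV2 = V2*(1 - sqrt(2*r1/(r1+r2))) = 1446.23 m/s
Total dV = 3580 m/s

3580 m/s


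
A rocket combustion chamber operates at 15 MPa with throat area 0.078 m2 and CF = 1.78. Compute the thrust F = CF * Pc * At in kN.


F = 1.78 * 15e6 * 0.078 = 2.0826e+06 N = 2082.6 kN

2082.6 kN


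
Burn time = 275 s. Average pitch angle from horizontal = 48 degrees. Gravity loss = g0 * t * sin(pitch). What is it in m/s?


GL = 9.81 * 275 * sin(48 deg) = 2005 m/s

2005 m/s


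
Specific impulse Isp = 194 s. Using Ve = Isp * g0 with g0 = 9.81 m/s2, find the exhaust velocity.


Ve = Isp * g0 = 194 * 9.81 = 1903.1 m/s

1903.1 m/s


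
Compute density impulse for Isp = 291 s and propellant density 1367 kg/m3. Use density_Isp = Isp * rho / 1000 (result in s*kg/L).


rho*Isp = 291 * 1367 / 1000 = 398 s*kg/L

398 s*kg/L


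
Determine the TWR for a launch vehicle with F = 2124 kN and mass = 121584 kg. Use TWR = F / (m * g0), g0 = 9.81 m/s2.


TWR = 2124000 / (121584 * 9.81) = 1.78

1.78


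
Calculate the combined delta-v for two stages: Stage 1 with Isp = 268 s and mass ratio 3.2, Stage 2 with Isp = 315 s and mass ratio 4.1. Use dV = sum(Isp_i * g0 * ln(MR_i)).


dV1 = 268 * 9.81 * ln(3.2) = 3058.0 m/s
dV2 = 315 * 9.81 * ln(4.1) = 4360.2 m/s
Total dV = 3058.0 + 4360.2 = 7418.2 m/s ~ 7418 m/s

7418 m/s


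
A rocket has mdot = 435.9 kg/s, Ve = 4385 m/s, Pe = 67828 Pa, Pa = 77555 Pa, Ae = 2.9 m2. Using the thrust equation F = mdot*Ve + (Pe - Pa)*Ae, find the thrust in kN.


F = 435.9 * 4385 + (67828 - 77555) * 2.9 = 1.8832e+06 N = 1883.2 kN

1883.2 kN


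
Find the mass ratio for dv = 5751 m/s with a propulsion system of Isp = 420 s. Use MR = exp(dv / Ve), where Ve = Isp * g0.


Ve = 420 * 9.81 = 4120.2 m/s
MR = exp(5751 / 4120.2) = 4.038

4.038


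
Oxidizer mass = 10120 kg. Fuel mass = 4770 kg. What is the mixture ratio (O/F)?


MR = 10120 / 4770 = 2.12

2.12


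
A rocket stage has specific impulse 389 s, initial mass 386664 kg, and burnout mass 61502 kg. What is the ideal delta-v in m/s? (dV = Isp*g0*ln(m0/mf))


Ve = 389 * 9.81 = 3816.09 m/s
dV = 3816.09 * ln(386664/61502) = 7016 m/s

7016 m/s


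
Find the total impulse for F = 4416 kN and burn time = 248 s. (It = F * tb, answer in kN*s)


It = 4416 * 248 = 1095168 kN*s

1095168 kN*s


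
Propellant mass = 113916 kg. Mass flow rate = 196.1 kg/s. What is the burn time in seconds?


tb = 113916 / 196.1 = 580.9 s

580.9 s


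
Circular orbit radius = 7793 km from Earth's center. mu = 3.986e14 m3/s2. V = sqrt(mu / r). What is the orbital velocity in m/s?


V = sqrt(3.986e14 / 7793000) = 7152 m/s

7152 m/s


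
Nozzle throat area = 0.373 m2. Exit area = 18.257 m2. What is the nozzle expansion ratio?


AR = 18.257 / 0.373 = 48.9

48.9


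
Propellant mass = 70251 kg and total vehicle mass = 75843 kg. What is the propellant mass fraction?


PMF = 70251 / 75843 = 0.926

0.926


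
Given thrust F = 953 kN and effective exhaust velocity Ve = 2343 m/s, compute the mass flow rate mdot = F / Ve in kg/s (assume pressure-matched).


mdot = F / Ve = 953000 / 2343 = 406.7 kg/s

406.7 kg/s


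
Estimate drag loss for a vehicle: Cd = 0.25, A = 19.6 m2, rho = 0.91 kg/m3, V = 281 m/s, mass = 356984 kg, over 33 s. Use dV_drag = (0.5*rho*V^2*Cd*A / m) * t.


D = 0.5 * 0.91 * 281^2 * 0.25 * 19.6 = 176043.55 N
a = 176043.55 / 356984 = 0.4931 m/s2
dV = 0.4931 * 33 = 16.3 m/s

16.3 m/s


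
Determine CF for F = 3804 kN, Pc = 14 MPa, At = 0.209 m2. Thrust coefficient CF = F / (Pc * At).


CF = 3804000 / (14e6 * 0.209) = 1.3

1.3


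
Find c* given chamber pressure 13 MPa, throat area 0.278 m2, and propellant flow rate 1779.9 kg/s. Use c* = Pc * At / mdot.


c* = 13e6 * 0.278 / 1779.9 = 2030 m/s

2030 m/s


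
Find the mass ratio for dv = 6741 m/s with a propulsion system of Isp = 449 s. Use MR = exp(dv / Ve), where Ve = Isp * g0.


Ve = 449 * 9.81 = 4404.69 m/s
MR = exp(6741 / 4404.69) = 4.62

4.62


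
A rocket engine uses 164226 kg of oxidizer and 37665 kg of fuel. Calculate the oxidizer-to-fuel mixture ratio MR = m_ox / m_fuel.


MR = 164226 / 37665 = 4.36

4.36
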